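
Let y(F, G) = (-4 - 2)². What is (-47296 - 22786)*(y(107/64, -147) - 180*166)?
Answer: 2091527208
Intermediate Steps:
y(F, G) = 36 (y(F, G) = (-6)² = 36)
(-47296 - 22786)*(y(107/64, -147) - 180*166) = (-47296 - 22786)*(36 - 180*166) = -70082*(36 - 29880) = -70082*(-29844) = 2091527208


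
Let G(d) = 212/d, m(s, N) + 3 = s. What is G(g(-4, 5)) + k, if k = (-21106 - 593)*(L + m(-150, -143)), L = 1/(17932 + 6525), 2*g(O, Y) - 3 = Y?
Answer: 81197218301/24457 ≈ 3.3200e+6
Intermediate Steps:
m(s, N) = -3 + s
g(O, Y) = 3/2 + Y/2
L = 1/24457 ≈ 4.0888e-5
k = 81195922080/24457 (k = (-21106 - 593)*(1/24457 + (-3 - 150)) = -21699*(1/24457 - 153) = -21699*(-3741920/24457) = 81195922080/24457 ≈ 3.3199e+6)
G(g(-4, 5)) + k = 212/(3/2 + (½)*5) + 81195922080/24457 = 212/(3/2 + 5/2) + 81195922080/24457 = 212/4 + 81195922080/24457 = 212*(¼) + 81195922080/24457 = 53 + 81195922080/24457 = 81197218301/24457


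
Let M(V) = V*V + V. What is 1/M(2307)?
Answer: 1/5324556 ≈ 1.8781e-7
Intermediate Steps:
M(V) = V + V**2 (M(V) = V**2 + V = V + V**2)
1/M(2307) = 1/(2307*(1 + 2307)) = 1/(2307*2308) = 1/5324556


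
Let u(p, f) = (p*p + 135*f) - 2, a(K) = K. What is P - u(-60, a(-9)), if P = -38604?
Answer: -40987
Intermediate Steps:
u(p, f) = -2 + p² + 135*f (u(p, f) = (p² + 135*f) - 2 = -2 + p² + 135*f)
P - u(-60, a(-9)) = -38604 - (-2 + (-60)² + 135*(-9)) = -38604 - (-2 + 3600 - 1215) = -38604 - 1*2383 = -38604 - 2383 = -40987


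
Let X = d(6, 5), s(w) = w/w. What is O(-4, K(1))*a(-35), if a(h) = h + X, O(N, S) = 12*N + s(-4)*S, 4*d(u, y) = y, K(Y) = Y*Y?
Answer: 6345/4 ≈ 1586.3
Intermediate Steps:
K(Y) = Y²
s(w) = 1
d(u, y) = y/4
X = 5/4 (X = (¼)*5 = 5/4 ≈ 1.2500)
O(N, S) = S + 12*N (O(N, S) = 12*N + 1*S = 12*N + S = S + 12*N)
a(h) = 5/4 + h (a(h) = h + 5/4 = 5/4 + h)
O(-4, K(1))*a(-35) = (1² + 12*(-4))*(5/4 - 35) = (1 - 48)*(-135/4) = -47*(-135/4) = 6345/4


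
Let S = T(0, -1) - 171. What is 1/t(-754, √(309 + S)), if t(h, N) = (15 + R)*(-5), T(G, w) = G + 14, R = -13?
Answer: -⅒ ≈ -0.10000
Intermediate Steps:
T(G, w) = 14 + G
S = -157 (S = (14 + 0) - 171 = 14 - 171 = -157)
t(h, N) = -10 (t(h, N) = (15 - 13)*(-5) = 2*(-5) = -10)
1/t(-754, √(309 + S)) = 1/(-10) = -⅒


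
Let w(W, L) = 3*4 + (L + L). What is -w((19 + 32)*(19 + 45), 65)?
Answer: -142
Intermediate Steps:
w(W, L) = 12 + 2*L
-w((19 + 32)*(19 + 45), 65) = -(12 + 2*65) = -(12 + 130) = -1*142 = -142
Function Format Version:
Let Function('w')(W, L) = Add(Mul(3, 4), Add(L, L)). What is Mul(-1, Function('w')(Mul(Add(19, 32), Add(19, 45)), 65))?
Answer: -142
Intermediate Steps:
Function('w')(W, L) = Add(12, Mul(2, L))
Mul(-1, Function('w')(Mul(Add(19, 32), Add(19, 45)), 65)) = Mul(-1, Add(12, Mul(2, 65))) = Mul(-1, Add(12, 130)) = Mul(-1, 142) = -142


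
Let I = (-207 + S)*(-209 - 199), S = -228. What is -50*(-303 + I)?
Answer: -8858850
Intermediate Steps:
I = 177480 (I = (-207 - 228)*(-209 - 199) = -435*(-408) = 177480)
-50*(-303 + I) = -50*(-303 + 177480) = -50*177177 = -8858850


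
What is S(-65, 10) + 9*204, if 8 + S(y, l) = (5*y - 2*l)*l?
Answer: -1622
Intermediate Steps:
S(y, l) = -8 + l*(-2*l + 5*y) (S(y, l) = -8 + (5*y - 2*l)*l = -8 + (-2*l + 5*y)*l = -8 + l*(-2*l + 5*y))
S(-65, 10) + 9*204 = (-8 - 2*10**2 + 5*10*(-65)) + 9*204 = (-8 - 2*100 - 3250) + 1836 = (-8 - 200 - 3250) + 1836 = -3458 + 1836 = -1622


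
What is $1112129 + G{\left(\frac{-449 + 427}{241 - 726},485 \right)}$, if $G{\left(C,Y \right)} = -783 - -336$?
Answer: $1111682$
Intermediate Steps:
$G{\left(C,Y \right)} = -447$ ($G{\left(C,Y \right)} = -783 + 336 = -447$)
$1112129 + G{\left(\frac{-449 + 427}{241 - 726},485 \right)} = 1112129 - 447 = 1111682$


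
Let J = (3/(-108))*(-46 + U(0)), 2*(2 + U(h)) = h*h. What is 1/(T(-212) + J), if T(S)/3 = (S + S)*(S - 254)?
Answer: 3/1778260 ≈ 1.6870e-6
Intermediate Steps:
U(h) = -2 + h**2/2 (U(h) = -2 + (h*h)/2 = -2 + h**2/2)
T(S) = 6*S*(-254 + S) (T(S) = 3*((S + S)*(S - 254)) = 3*((2*S)*(-254 + S)) = 3*(2*S*(-254 + S)) = 6*S*(-254 + S))
J = 4/3 (J = (3/(-108))*(-46 + (-2 + (1/2)*0**2)) = (3*(-1/108))*(-46 + (-2 + (1/2)*0)) = -(-46 + (-2 + 0))/36 = -(-46 - 2)/36 = -1/36*(-48) = 4/3 ≈ 1.3333)
1/(T(-212) + J) = 1/(6*(-212)*(-254 - 212) + 4/3) = 1/(6*(-212)*(-466) + 4/3) = 1/(592752 + 4/3) = 1/(1778260/3) = 3/1778260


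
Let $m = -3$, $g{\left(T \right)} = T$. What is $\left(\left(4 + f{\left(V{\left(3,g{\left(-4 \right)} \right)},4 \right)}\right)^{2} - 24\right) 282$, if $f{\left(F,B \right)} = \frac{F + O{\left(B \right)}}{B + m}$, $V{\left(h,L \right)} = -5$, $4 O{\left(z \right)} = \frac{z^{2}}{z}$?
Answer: $-6768$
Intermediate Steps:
$O{\left(z \right)} = \frac{z}{4}$ ($O{\left(z \right)} = \frac{z^{2} \frac{1}{z}}{4} = \frac{z}{4}$)
$f{\left(F,B \right)} = \frac{F + \frac{B}{4}}{-3 + B}$ ($f{\left(F,B \right)} = \frac{F + \frac{B}{4}}{B - 3} = \frac{F + \frac{B}{4}}{-3 + B}$)
$\left(\left(4 + f{\left(V{\left(3,g{\left(-4 \right)} \right)},4 \right)}\right)^{2} - 24\right) 282 = \left(\left(4 + \frac{-5 + \frac{1}{4} \cdot 4}{-3 + 4}\right)^{2} - 24\right) 282 = \left(\left(4 + \frac{-5 + 1}{1}\right)^{2} - 24\right) 282 = \left(\left(4 + 1 \left(-4\right)\right)^{2} - 24\right) 282 = \left(\left(4 - 4\right)^{2} - 24\right) 282 = \left(0^{2} - 24\right) 282 = \left(0 - 24\right) 282 = \left(-24\right) 282 = -6768$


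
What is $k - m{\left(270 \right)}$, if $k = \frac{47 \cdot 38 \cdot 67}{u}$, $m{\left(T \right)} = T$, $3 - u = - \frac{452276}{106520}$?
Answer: $\frac{3134500130}{192959} \approx 16244.0$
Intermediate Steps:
$u = \frac{192959}{26630}$ ($u = 3 - - \frac{452276}{106520} = 3 - \left(-452276\right) \frac{1}{106520} = 3 - - \frac{113069}{26630} = 3 + \frac{113069}{26630} = \frac{192959}{26630} \approx 7.2459$)
$k = \frac{3186599060}{192959}$ ($k = \frac{47 \cdot 38 \cdot 67}{\frac{192959}{26630}} = 1786 \cdot 67 \cdot \frac{26630}{192959} = 119662 \cdot \frac{26630}{192959} = \frac{3186599060}{192959} \approx 16514.0$)
$k - m{\left(270 \right)} = \frac{3186599060}{192959} - 270 = \frac{3134500130}{192959}$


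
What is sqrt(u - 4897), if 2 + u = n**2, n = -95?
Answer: sqrt(4126) ≈ 64.234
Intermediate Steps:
u = 9023 (u = -2 + (-95)**2 = -2 + 9025 = 9023)
sqrt(u - 4897) = sqrt(9023 - 4897) = sqrt(4126)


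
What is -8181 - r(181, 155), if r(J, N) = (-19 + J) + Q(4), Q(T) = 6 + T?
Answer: -8353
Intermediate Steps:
r(J, N) = -9 + J (r(J, N) = (-19 + J) + (6 + 4) = (-19 + J) + 10 = -9 + J)
-8181 - r(181, 155) = -8181 - (-9 + 181) = -8181 - 1*172 = -8181 - 172 = -8353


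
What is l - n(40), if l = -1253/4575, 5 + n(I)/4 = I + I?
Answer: -1373753/4575 ≈ -300.27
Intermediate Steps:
n(I) = -20 + 8*I (n(I) = -20 + 4*(I + I) = -20 + 4*(2*I) = -20 + 8*I)
l = -1253/4575 (l = -1253*1/4575 = -1253/4575 ≈ -0.27388)
l - n(40) = -1253/4575 - (-20 + 8*40) = -1253/4575 - (-20 + 320) = -1253/4575 - 1*300 = -1253/4575 - 300 = -1373753/4575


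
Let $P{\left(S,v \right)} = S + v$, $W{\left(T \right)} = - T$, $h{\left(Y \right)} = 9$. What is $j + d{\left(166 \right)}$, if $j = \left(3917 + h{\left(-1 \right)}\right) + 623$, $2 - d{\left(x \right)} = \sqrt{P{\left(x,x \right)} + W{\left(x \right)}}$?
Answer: $4551 - \sqrt{166} \approx 4538.1$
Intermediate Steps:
$d{\left(x \right)} = 2 - \sqrt{x}$ ($d{\left(x \right)} = 2 - \sqrt{\left(x + x\right) - x} = 2 - \sqrt{2 x - x} = 2 - \sqrt{x}$)
$j = 4549$ ($j = \left(3917 + 9\right) + 623 = 3926 + 623 = 4549$)
$j + d{\left(166 \right)} = 4549 + \left(2 - \sqrt{166}\right) = 4551 - \sqrt{166}$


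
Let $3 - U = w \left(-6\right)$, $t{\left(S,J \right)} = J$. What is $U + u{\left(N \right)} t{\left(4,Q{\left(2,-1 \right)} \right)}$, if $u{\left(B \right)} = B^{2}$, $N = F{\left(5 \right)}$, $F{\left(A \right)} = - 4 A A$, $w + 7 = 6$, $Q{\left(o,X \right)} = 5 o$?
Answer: $99997$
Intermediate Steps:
$w = -1$ ($w = -7 + 6 = -1$)
$F{\left(A \right)} = - 4 A^{2}$
$N = -100$ ($N = - 4 \cdot 5^{2} = \left(-4\right) 25 = -100$)
$U = -3$ ($U = 3 - \left(-1\right) \left(-6\right) = 3 - 6 = -3$)
$U + u{\left(N \right)} t{\left(4,Q{\left(2,-1 \right)} \right)} = -3 + \left(-100\right)^{2} \cdot 5 \cdot 2 = -3 + 10000 \cdot 10 = -3 + 100000 = 99997$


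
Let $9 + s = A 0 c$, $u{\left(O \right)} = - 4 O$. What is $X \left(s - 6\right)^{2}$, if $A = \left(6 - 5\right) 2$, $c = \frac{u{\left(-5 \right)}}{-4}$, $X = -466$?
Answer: $-104850$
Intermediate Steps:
$c = -5$ ($c = \frac{\left(-4\right) \left(-5\right)}{-4} = 20 \left(- \frac{1}{4}\right) = -5$)
$A = 2$ ($A = 1 \cdot 2 = 2$)
$s = -9$ ($s = -9 + 2 \cdot 0 \left(-5\right) = -9 + 0 \left(-5\right) = -9 + 0 = -9$)
$X \left(s - 6\right)^{2} = - 466 \left(-9 - 6\right)^{2} = - 466 \left(-15\right)^{2} = \left(-466\right) 225 = -104850$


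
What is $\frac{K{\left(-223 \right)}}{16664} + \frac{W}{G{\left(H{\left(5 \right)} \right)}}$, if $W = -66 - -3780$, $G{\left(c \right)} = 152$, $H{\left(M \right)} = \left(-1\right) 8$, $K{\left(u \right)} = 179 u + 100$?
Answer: $\frac{6979739}{316616} \approx 22.045$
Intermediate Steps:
$K{\left(u \right)} = 100 + 179 u$
$H{\left(M \right)} = -8$
$W = 3714$ ($W = -66 + 3780 = 3714$)
$\frac{K{\left(-223 \right)}}{16664} + \frac{W}{G{\left(H{\left(5 \right)} \right)}} = \frac{100 + 179 \left(-223\right)}{16664} + \frac{3714}{152} = \left(100 - 39917\right) \frac{1}{16664} + 3714 \cdot \frac{1}{152} = \left(-39817\right) \frac{1}{16664} + \frac{1857}{76} = - \frac{39817}{16664} + \frac{1857}{76} = \frac{6979739}{316616}$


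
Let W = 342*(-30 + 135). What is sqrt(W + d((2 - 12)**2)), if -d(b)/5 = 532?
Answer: 5*sqrt(1330) ≈ 182.35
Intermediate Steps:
d(b) = -2660 (d(b) = -5*532 = -2660)
W = 35910 (W = 342*105 = 35910)
sqrt(W + d((2 - 12)**2)) = sqrt(35910 - 2660) = sqrt(33250) = 5*sqrt(1330)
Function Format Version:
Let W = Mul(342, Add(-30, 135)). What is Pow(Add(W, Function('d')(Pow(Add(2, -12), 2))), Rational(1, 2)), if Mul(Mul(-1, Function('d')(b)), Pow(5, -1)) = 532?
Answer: Mul(5, Pow(1330, Rational(1, 2))) ≈ 182.35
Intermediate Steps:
Function('d')(b) = -2660 (Function('d')(b) = Mul(-5, 532) = -2660)
W = 35910 (W = Mul(342, 105) = 35910)
Pow(Add(W, Function('d')(Pow(Add(2, -12), 2))), Rational(1, 2)) = Pow(Add(35910, -2660), Rational(1, 2)) = Pow(33250, Rational(1, 2)) = Mul(5, Pow(1330, Rational(1, 2)))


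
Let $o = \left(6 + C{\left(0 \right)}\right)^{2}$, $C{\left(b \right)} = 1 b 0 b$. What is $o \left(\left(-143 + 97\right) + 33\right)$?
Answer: $-468$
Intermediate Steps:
$C{\left(b \right)} = 0$ ($C{\left(b \right)} = 1 \cdot 0 b = 1 \cdot 0 = 0$)
$o = 36$ ($o = \left(6 + 0\right)^{2} = 6^{2} = 36$)
$o \left(\left(-143 + 97\right) + 33\right) = 36 \left(\left(-143 + 97\right) + 33\right) = 36 \left(-46 + 33\right) = 36 \left(-13\right) = -468$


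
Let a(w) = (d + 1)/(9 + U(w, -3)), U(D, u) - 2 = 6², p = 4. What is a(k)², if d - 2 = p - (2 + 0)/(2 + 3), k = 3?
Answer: 1089/55225 ≈ 0.019719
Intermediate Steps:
d = 28/5 (d = 2 + (4 - (2 + 0)/(2 + 3)) = 2 + (4 - 2/5) = 2 + (4 - 1*⅖) = 2 + (4 - ⅖) = 2 + 18/5 = 28/5 ≈ 5.6000)
U(D, u) = 38 (U(D, u) = 2 + 6² = 2 + 36 = 38)
a(w) = 33/235 (a(w) = (28/5 + 1)/(9 + 38) = (33/5)/47 = (33/5)*(1/47) = 33/235)
a(k)² = (33/235)² = 1089/55225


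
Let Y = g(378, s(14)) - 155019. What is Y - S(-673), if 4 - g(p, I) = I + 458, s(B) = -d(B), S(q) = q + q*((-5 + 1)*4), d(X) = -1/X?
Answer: -2317953/14 ≈ -1.6557e+5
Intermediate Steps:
S(q) = -15*q (S(q) = q + q*(-4*4) = q + q*(-16) = q - 16*q = -15*q)
s(B) = 1/B (s(B) = -(-1)/B = 1/B)
g(p, I) = -454 - I (g(p, I) = 4 - (I + 458) = 4 - (458 + I) = 4 + (-458 - I) = -454 - I)
Y = -2176623/14 (Y = (-454 - 1/14) - 155019 = -6357/14 - 155019 = -2176623/14 ≈ -1.5547e+5)
Y - S(-673) = -2176623/14 - (-15)*(-673) = -2176623/14 - 1*10095 = -2176623/14 - 10095 = -2317953/14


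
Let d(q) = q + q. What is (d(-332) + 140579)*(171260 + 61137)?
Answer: 32515826255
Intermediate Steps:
d(q) = 2*q
(d(-332) + 140579)*(171260 + 61137) = (2*(-332) + 140579)*(171260 + 61137) = (-664 + 140579)*232397 = 139915*232397 = 32515826255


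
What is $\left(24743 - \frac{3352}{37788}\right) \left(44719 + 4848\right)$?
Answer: $\frac{11586102009461}{9447} \approx 1.2264 \cdot 10^{9}$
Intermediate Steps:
$\left(24743 - \frac{3352}{37788}\right) \left(44719 + 4848\right) = \left(24743 - \frac{838}{9447}\right) 49567 = \frac{233746283}{9447} \cdot 49567 = \frac{11586102009461}{9447}$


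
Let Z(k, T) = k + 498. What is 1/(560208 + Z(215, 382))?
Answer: 1/560921 ≈ 1.7828e-6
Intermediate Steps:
Z(k, T) = 498 + k
1/(560208 + Z(215, 382)) = 1/(560208 + (498 + 215)) = 1/(560208 + 713) = 1/560921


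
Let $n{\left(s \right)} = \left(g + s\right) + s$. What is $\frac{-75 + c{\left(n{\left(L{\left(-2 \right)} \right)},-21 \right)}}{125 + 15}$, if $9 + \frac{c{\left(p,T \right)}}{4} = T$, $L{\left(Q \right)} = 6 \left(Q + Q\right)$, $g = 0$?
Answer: $- \frac{39}{28} \approx -1.3929$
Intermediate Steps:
$L{\left(Q \right)} = 12 Q$ ($L{\left(Q \right)} = 6 \cdot 2 Q = 12 Q$)
$n{\left(s \right)} = 2 s$ ($n{\left(s \right)} = \left(0 + s\right) + s = s + s = 2 s$)
$c{\left(p,T \right)} = -36 + 4 T$
$\frac{-75 + c{\left(n{\left(L{\left(-2 \right)} \right)},-21 \right)}}{125 + 15} = \frac{-75 + \left(-36 + 4 \left(-21\right)\right)}{125 + 15} = \frac{-75 - 120}{140} = \left(-75 - 120\right) \frac{1}{140} = \left(-195\right) \frac{1}{140} = - \frac{39}{28}$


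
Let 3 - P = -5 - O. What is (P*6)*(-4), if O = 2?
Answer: -240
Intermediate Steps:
P = 10 (P = 3 - (-5 - 1*2) = 3 - (-5 - 2) = 3 - 1*(-7) = 3 + 7 = 10)
(P*6)*(-4) = (10*6)*(-4) = 60*(-4) = -240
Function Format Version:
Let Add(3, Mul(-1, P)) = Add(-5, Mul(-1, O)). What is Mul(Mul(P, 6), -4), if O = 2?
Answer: -240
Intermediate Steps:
P = 10 (P = Add(3, Mul(-1, Add(-5, Mul(-1, 2)))) = Add(3, Mul(-1, Add(-5, -2))) = Add(3, Mul(-1, -7)) = Add(3, 7) = 10)
Mul(Mul(P, 6), -4) = Mul(Mul(10, 6), -4) = Mul(60, -4) = -240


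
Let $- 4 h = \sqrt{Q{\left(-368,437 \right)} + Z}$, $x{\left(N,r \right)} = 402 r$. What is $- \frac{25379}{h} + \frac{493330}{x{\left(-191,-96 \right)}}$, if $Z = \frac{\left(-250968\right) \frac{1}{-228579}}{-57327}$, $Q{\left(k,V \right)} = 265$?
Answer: $- \frac{246665}{19296} + \frac{101516 \sqrt{5055852790071951363249}}{1157497685759} \approx 6223.3$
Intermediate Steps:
$Z = - \frac{83656}{4367916111}$ ($Z = \left(-250968\right) \left(- \frac{1}{228579}\right) \left(- \frac{1}{57327}\right) = \frac{83656}{76193} \left(- \frac{1}{57327}\right) = - \frac{83656}{4367916111} \approx -1.9152 \cdot 10^{-5}$)
$h = - \frac{\sqrt{5055852790071951363249}}{17471664444}$ ($h = - \frac{\sqrt{265 - \frac{83656}{4367916111}}}{4} = - \frac{\sqrt{\frac{1157497685759}{4367916111}}}{4} = - \frac{\frac{1}{4367916111} \sqrt{5055852790071951363249}}{4} = - \frac{\sqrt{5055852790071951363249}}{17471664444} \approx -4.0697$)
$- \frac{25379}{h} + \frac{493330}{x{\left(-191,-96 \right)}} = - \frac{25379}{\left(- \frac{1}{17471664444}\right) \sqrt{5055852790071951363249}} + \frac{493330}{402 \left(-96\right)} = - 25379 \left(- \frac{4 \sqrt{5055852790071951363249}}{1157497685759}\right) + \frac{493330}{-38592} = \frac{101516 \sqrt{5055852790071951363249}}{1157497685759} + 493330 \left(- \frac{1}{38592}\right) = \frac{101516 \sqrt{5055852790071951363249}}{1157497685759} - \frac{246665}{19296} = - \frac{246665}{19296} + \frac{101516 \sqrt{5055852790071951363249}}{1157497685759}$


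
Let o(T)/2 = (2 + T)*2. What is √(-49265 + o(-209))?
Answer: I*√50093 ≈ 223.81*I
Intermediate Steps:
o(T) = 8 + 4*T (o(T) = 2*((2 + T)*2) = 2*(4 + 2*T) = 8 + 4*T)
√(-49265 + o(-209)) = √(-49265 + (8 + 4*(-209))) = √(-49265 + (8 - 836)) = √(-49265 - 828) = √(-50093) = I*√50093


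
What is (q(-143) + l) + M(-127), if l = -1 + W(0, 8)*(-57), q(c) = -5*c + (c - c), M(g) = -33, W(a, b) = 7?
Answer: 282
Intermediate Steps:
q(c) = -5*c (q(c) = -5*c + 0 = -5*c)
l = -400 (l = -1 + 7*(-57) = -1 - 399 = -400)
(q(-143) + l) + M(-127) = (-5*(-143) - 400) - 33 = (715 - 400) - 33 = 315 - 33 = 282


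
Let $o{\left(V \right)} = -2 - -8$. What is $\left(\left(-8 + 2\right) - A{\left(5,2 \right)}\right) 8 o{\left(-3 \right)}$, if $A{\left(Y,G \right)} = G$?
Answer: $-384$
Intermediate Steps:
$o{\left(V \right)} = 6$ ($o{\left(V \right)} = -2 + 8 = 6$)
$\left(\left(-8 + 2\right) - A{\left(5,2 \right)}\right) 8 o{\left(-3 \right)} = \left(\left(-8 + 2\right) - 2\right) 8 \cdot 6 = \left(-6 - 2\right) 8 \cdot 6 = \left(-8\right) 8 \cdot 6 = \left(-64\right) 6 = -384$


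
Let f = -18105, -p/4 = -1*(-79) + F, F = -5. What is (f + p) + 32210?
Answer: 13809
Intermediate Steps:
p = -296 (p = -4*(-1*(-79) - 5) = -4*(79 - 5) = -4*74 = -296)
(f + p) + 32210 = (-18105 - 296) + 32210 = -18401 + 32210 = 13809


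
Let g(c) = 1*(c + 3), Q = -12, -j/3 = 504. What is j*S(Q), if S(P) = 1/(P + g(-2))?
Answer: 1512/11 ≈ 137.45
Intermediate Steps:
j = -1512 (j = -3*504 = -1512)
g(c) = 3 + c (g(c) = 1*(3 + c) = 3 + c)
S(P) = 1/(1 + P) (S(P) = 1/(P + (3 - 2)) = 1/(P + 1) = 1/(1 + P))
j*S(Q) = -1512/(1 - 12) = -1512/(-11) = -1512*(-1/11) = 1512/11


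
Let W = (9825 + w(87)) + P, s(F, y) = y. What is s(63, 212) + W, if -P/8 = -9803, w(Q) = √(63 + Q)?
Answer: 88461 + 5*√6 ≈ 88473.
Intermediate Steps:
P = 78424 (P = -8*(-9803) = 78424)
W = 88249 + 5*√6 (W = (9825 + √(63 + 87)) + 78424 = (9825 + √150) + 78424 = (9825 + 5*√6) + 78424 = 88249 + 5*√6 ≈ 88261.)
s(63, 212) + W = 212 + (88249 + 5*√6) = 88461 + 5*√6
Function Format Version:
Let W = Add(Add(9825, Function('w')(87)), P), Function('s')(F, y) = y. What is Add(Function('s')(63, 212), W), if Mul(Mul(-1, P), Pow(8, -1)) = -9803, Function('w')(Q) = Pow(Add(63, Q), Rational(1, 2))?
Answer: Add(88461, Mul(5, Pow(6, Rational(1, 2)))) ≈ 88473.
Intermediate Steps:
P = 78424 (P = Mul(-8, -9803) = 78424)
W = Add(88249, Mul(5, Pow(6, Rational(1, 2)))) (W = Add(Add(9825, Pow(Add(63, 87), Rational(1, 2))), 78424) = Add(Add(9825, Pow(150, Rational(1, 2))), 78424) = Add(Add(9825, Mul(5, Pow(6, Rational(1, 2)))), 78424) = Add(88249, Mul(5, Pow(6, Rational(1, 2)))) ≈ 88261.)
Add(Function('s')(63, 212), W) = Add(212, Add(88249, Mul(5, Pow(6, Rational(1, 2))))) = Add(88461, Mul(5, Pow(6, Rational(1, 2))))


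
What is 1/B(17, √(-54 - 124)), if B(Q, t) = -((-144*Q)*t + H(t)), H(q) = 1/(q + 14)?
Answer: (√178 - 14*I)/(34272*√178 + 435745*I) ≈ -3.5087e-11 - 3.0618e-5*I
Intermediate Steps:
H(q) = 1/(14 + q)
B(Q, t) = -1/(14 + t) + 144*Q*t (B(Q, t) = -((-144*Q)*t + 1/(14 + t)) = -(-144*Q*t + 1/(14 + t)) = -(1/(14 + t) - 144*Q*t) = -1/(14 + t) + 144*Q*t)
1/B(17, √(-54 - 124)) = 1/((-1 + 144*17*√(-54 - 124)*(14 + √(-54 - 124)))/(14 + √(-54 - 124))) = 1/((-1 + 144*17*√(-178)*(14 + √(-178)))/(14 + √(-178))) = 1/((-1 + 144*17*(I*√178)*(14 + I*√178))/(14 + I*√178)) = 1/((-1 + 2448*I*√178*(14 + I*√178))/(14 + I*√178)) = (14 + I*√178)/(-1 + 2448*I*√178*(14 + I*√178))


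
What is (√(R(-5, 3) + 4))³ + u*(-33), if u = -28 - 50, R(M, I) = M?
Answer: 2574 - I ≈ 2574.0 - 1.0*I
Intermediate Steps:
u = -78
(√(R(-5, 3) + 4))³ + u*(-33) = (√(-5 + 4))³ - 78*(-33) = (√(-1))³ + 2574 = I³ + 2574 = -I + 2574 = 2574 - I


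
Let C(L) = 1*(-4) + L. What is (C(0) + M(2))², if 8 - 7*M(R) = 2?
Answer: 484/49 ≈ 9.8775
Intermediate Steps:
M(R) = 6/7 (M(R) = 8/7 - ⅐*2 = 8/7 - 2/7 = 6/7)
C(L) = -4 + L
(C(0) + M(2))² = ((-4 + 0) + 6/7)² = (-4 + 6/7)² = (-22/7)² = 484/49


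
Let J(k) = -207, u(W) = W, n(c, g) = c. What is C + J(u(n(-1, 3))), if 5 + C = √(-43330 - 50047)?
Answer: -212 + I*√93377 ≈ -212.0 + 305.58*I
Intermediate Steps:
C = -5 + I*√93377 (C = -5 + √(-43330 - 50047) = -5 + √(-93377) = -5 + I*√93377 ≈ -5.0 + 305.58*I)
C + J(u(n(-1, 3))) = (-5 + I*√93377) - 207 = -212 + I*√93377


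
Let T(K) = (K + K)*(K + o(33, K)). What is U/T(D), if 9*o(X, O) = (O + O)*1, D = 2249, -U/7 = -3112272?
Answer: 98036568/55638011 ≈ 1.7620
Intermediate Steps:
U = 21785904 (U = -7*(-3112272) = 21785904)
o(X, O) = 2*O/9 (o(X, O) = ((O + O)*1)/9 = ((2*O)*1)/9 = (2*O)/9 = 2*O/9)
T(K) = 22*K**2/9 (T(K) = (K + K)*(K + 2*K/9) = (2*K)*(11*K/9) = 22*K**2/9)
U/T(D) = 21785904/(((22/9)*2249**2)) = 21785904/(((22/9)*5058001)) = 21785904/(111276022/9) = 21785904*(9/111276022) = 98036568/55638011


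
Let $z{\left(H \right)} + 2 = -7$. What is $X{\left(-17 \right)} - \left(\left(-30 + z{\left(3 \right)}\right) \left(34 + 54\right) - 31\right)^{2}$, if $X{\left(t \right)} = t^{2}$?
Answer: $-11992080$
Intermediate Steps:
$z{\left(H \right)} = -9$ ($z{\left(H \right)} = -2 - 7 = -9$)
$X{\left(-17 \right)} - \left(\left(-30 + z{\left(3 \right)}\right) \left(34 + 54\right) - 31\right)^{2} = \left(-17\right)^{2} - \left(\left(-30 - 9\right) \left(34 + 54\right) - 31\right)^{2} = 289 - \left(\left(-39\right) 88 - 31\right)^{2} = 289 - \left(-3432 - 31\right)^{2} = 289 - \left(-3463\right)^{2} = 289 - 11992369 = -11992080$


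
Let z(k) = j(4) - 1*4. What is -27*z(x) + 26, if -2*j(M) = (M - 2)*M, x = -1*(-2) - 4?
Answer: 242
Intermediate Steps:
x = -2 (x = 2 - 4 = -2)
j(M) = -M*(-2 + M)/2 (j(M) = -(M - 2)*M/2 = -(-2 + M)*M/2 = -M*(-2 + M)/2)
z(k) = -8 (z(k) = (1/2)*4*(2 - 1*4) - 1*4 = (1/2)*4*(2 - 4) - 4 = (1/2)*4*(-2) - 4 = -4 - 4 = -8)
-27*z(x) + 26 = -27*(-8) + 26 = 216 + 26 = 242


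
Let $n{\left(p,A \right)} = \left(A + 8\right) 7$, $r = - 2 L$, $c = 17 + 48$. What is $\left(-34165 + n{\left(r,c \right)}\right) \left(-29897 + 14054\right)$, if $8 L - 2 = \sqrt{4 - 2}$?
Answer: $533180322$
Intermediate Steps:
$L = \frac{1}{4} + \frac{\sqrt{2}}{8}$ ($L = \frac{1}{4} + \frac{\sqrt{4 - 2}}{8} = \frac{1}{4} + \frac{\sqrt{2}}{8} \approx 0.42678$)
$c = 65$
$r = - \frac{1}{2} - \frac{\sqrt{2}}{4}$ ($r = - 2 \left(\frac{1}{4} + \frac{\sqrt{2}}{8}\right) = - \frac{1}{2} - \frac{\sqrt{2}}{4} \approx -0.85355$)
$n{\left(p,A \right)} = 56 + 7 A$ ($n{\left(p,A \right)} = \left(8 + A\right) 7 = 56 + 7 A$)
$\left(-34165 + n{\left(r,c \right)}\right) \left(-29897 + 14054\right) = \left(-34165 + \left(56 + 7 \cdot 65\right)\right) \left(-29897 + 14054\right) = \left(-34165 + \left(56 + 455\right)\right) \left(-15843\right) = \left(-34165 + 511\right) \left(-15843\right) = \left(-33654\right) \left(-15843\right) = 533180322$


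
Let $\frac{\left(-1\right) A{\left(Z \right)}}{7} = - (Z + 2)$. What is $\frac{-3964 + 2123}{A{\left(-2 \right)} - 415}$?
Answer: $\frac{1841}{415} \approx 4.4361$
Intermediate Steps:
$A{\left(Z \right)} = 14 + 7 Z$ ($A{\left(Z \right)} = - 7 \left(- (Z + 2)\right) = - 7 \left(- (2 + Z)\right) = - 7 \left(-2 - Z\right) = 14 + 7 Z$)
$\frac{-3964 + 2123}{A{\left(-2 \right)} - 415} = \frac{-3964 + 2123}{\left(14 + 7 \left(-2\right)\right) - 415} = - \frac{1841}{\left(14 - 14\right) - 415} = - \frac{1841}{0 - 415} = - \frac{1841}{-415} = \left(-1841\right) \left(- \frac{1}{415}\right) = \frac{1841}{415}$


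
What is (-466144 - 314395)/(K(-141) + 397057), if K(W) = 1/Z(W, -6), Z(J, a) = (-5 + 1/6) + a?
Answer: -50735035/25808699 ≈ -1.9658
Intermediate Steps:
Z(J, a) = -29/6 + a (Z(J, a) = (-5 + 1/6) + a = -29/6 + a)
K(W) = -6/65 (K(W) = 1/(-29/6 - 6) = 1/(-65/6) = -6/65)
(-466144 - 314395)/(K(-141) + 397057) = (-466144 - 314395)/(-6/65 + 397057) = -780539/25808699/65 = -780539*65/25808699 = -50735035/25808699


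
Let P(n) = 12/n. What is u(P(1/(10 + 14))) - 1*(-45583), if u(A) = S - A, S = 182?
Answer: 45477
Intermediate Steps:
u(A) = 182 - A
u(P(1/(10 + 14))) - 1*(-45583) = (182 - 12/(1/(10 + 14))) - 1*(-45583) = (182 - 12/(1/24)) + 45583 = (182 - 12/1/24) + 45583 = (182 - 12*24) + 45583 = (182 - 1*288) + 45583 = (182 - 288) + 45583 = -106 + 45583 = 45477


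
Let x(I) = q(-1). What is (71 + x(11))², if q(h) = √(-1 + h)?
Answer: (71 + I*√2)² ≈ 5039.0 + 200.82*I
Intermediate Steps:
x(I) = I*√2 (x(I) = √(-1 - 1) = √(-2) = I*√2)
(71 + x(11))² = (71 + I*√2)²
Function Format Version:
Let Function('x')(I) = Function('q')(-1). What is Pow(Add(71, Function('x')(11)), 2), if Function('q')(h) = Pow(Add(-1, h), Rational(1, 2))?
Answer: Pow(Add(71, Mul(I, Pow(2, Rational(1, 2)))), 2) ≈ Add(5039.0, Mul(200.82, I))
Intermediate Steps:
Function('x')(I) = Mul(I, Pow(2, Rational(1, 2))) (Function('x')(I) = Pow(Add(-1, -1), Rational(1, 2)) = Pow(-2, Rational(1, 2)) = Mul(I, Pow(2, Rational(1, 2))))
Pow(Add(71, Function('x')(11)), 2) = Pow(Add(71, Mul(I, Pow(2, Rational(1, 2)))), 2)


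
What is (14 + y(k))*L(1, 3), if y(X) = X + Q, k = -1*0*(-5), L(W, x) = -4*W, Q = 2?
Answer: -64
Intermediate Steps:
k = 0 (k = -0*(-5) = -1*0 = 0)
y(X) = 2 + X (y(X) = X + 2 = 2 + X)
(14 + y(k))*L(1, 3) = (14 + (2 + 0))*(-4*1) = (14 + 2)*(-4) = 16*(-4) = -64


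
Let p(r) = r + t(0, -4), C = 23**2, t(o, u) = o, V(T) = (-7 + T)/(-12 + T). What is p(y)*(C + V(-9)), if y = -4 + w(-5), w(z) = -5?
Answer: -33375/7 ≈ -4767.9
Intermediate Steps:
V(T) = (-7 + T)/(-12 + T)
y = -9 (y = -4 - 5 = -9)
C = 529
p(r) = r (p(r) = r + 0 = r)
p(y)*(C + V(-9)) = -9*(529 + (-7 - 9)/(-12 - 9)) = -9*(529 - 16/(-21)) = -9*(529 - 1/21*(-16)) = -9*(529 + 16/21) = -9*11125/21 = -33375/7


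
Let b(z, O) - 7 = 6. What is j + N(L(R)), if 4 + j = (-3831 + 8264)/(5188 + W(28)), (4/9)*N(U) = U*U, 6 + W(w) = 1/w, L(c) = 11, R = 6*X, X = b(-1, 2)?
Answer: 156185577/580388 ≈ 269.11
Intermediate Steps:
b(z, O) = 13 (b(z, O) = 7 + 6 = 13)
X = 13
R = 78 (R = 6*13 = 78)
W(w) = -6 + 1/w
N(U) = 9*U²/4 (N(U) = 9*(U*U)/4 = 9*U²/4)
j = -456264/145097 (j = -4 + (-3831 + 8264)/(5188 + (-6 + 1/28)) = -4 + 4433/(5188 + (-6 + 1/28)) = -4 + 4433/(5188 - 167/28) = -4 + 4433/(145097/28) = -4 + 4433*(28/145097) = -4 + 124124/145097 = -456264/145097 ≈ -3.1445)
j + N(L(R)) = -456264/145097 + (9/4)*11² = -456264/145097 + (9/4)*121 = -456264/145097 + 1089/4 = 156185577/580388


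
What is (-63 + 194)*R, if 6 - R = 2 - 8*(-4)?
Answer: -3668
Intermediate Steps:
R = -28 (R = 6 - (2 - 8*(-4)) = 6 - (2 + 32) = 6 - 1*34 = 6 - 34 = -28)
(-63 + 194)*R = (-63 + 194)*(-28) = 131*(-28) = -3668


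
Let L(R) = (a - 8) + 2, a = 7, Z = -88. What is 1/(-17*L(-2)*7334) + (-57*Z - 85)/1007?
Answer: 32357169/6607934 ≈ 4.8967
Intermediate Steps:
L(R) = 1 (L(R) = (7 - 8) + 2 = -1 + 2 = 1)
1/(-17*L(-2)*7334) + (-57*Z - 85)/1007 = 1/(-17*1*7334) + (-57*(-88) - 85)/1007 = (1/7334)/(-17) + (5016 - 85)*(1/1007) = -1/17*1/7334 + 4931*(1/1007) = -1/124678 + 4931/1007 = 32357169/6607934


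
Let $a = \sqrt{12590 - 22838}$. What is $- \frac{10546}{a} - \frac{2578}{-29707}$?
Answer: $\frac{2578}{29707} + \frac{5273 i \sqrt{2562}}{2562} \approx 0.086781 + 104.18 i$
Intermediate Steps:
$a = 2 i \sqrt{2562}$ ($a = \sqrt{-10248} = 2 i \sqrt{2562} \approx 101.23 i$)
$- \frac{10546}{a} - \frac{2578}{-29707} = - \frac{10546}{2 i \sqrt{2562}} - \frac{2578}{-29707} = - 10546 \left(- \frac{i \sqrt{2562}}{5124}\right) - - \frac{2578}{29707} = \frac{5273 i \sqrt{2562}}{2562} + \frac{2578}{29707} = \frac{2578}{29707} + \frac{5273 i \sqrt{2562}}{2562}$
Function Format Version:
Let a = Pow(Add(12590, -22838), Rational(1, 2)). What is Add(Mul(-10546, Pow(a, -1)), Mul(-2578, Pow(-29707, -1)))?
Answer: Add(Rational(2578, 29707), Mul(Rational(5273, 2562), I, Pow(2562, Rational(1, 2)))) ≈ Add(0.086781, Mul(104.18, I))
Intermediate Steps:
a = Mul(2, I, Pow(2562, Rational(1, 2))) (a = Pow(-10248, Rational(1, 2)) = Mul(2, I, Pow(2562, Rational(1, 2))) ≈ Mul(101.23, I))
Add(Mul(-10546, Pow(a, -1)), Mul(-2578, Pow(-29707, -1))) = Add(Mul(-10546, Pow(Mul(2, I, Pow(2562, Rational(1, 2))), -1)), Mul(-2578, Pow(-29707, -1))) = Add(Mul(-10546, Mul(Rational(-1, 5124), I, Pow(2562, Rational(1, 2)))), Mul(-2578, Rational(-1, 29707))) = Add(Mul(Rational(5273, 2562), I, Pow(2562, Rational(1, 2))), Rational(2578, 29707)) = Add(Rational(2578, 29707), Mul(Rational(5273, 2562), I, Pow(2562, Rational(1, 2))))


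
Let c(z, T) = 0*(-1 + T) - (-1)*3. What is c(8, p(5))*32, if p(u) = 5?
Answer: 96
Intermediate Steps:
c(z, T) = 3 (c(z, T) = 0 - 1*(-3) = 0 + 3 = 3)
c(8, p(5))*32 = 3*32 = 96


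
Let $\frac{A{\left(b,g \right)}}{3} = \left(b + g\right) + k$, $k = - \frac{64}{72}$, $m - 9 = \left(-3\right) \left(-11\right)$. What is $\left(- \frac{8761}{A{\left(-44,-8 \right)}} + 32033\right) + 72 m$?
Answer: $\frac{16713415}{476} \approx 35112.0$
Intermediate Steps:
$m = 42$ ($m = 9 - -33 = 9 + 33 = 42$)
$k = - \frac{8}{9}$ ($k = \left(-64\right) \frac{1}{72} = - \frac{8}{9} \approx -0.88889$)
$A{\left(b,g \right)} = - \frac{8}{3} + 3 b + 3 g$ ($A{\left(b,g \right)} = 3 \left(\left(b + g\right) - \frac{8}{9}\right) = 3 \left(- \frac{8}{9} + b + g\right) = - \frac{8}{3} + 3 b + 3 g$)
$\left(- \frac{8761}{A{\left(-44,-8 \right)}} + 32033\right) + 72 m = \left(- \frac{8761}{- \frac{8}{3} + 3 \left(-44\right) + 3 \left(-8\right)} + 32033\right) + 72 \cdot 42 = \left(- \frac{8761}{- \frac{8}{3} - 132 - 24} + 32033\right) + 3024 = \left(- \frac{8761}{- \frac{476}{3}} + 32033\right) + 3024 = \left(\left(-8761\right) \left(- \frac{3}{476}\right) + 32033\right) + 3024 = \left(\frac{26283}{476} + 32033\right) + 3024 = \frac{15273991}{476} + 3024 = \frac{16713415}{476}$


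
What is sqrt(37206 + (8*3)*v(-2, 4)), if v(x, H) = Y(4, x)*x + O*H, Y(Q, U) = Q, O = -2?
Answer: 19*sqrt(102) ≈ 191.89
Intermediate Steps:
v(x, H) = -2*H + 4*x (v(x, H) = 4*x - 2*H = -2*H + 4*x)
sqrt(37206 + (8*3)*v(-2, 4)) = sqrt(37206 + (8*3)*(-2*4 + 4*(-2))) = sqrt(37206 + 24*(-8 - 8)) = sqrt(37206 + 24*(-16)) = sqrt(37206 - 384) = sqrt(36822) = 19*sqrt(102)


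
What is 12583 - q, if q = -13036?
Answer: 25619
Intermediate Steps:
12583 - q = 12583 - 1*(-13036) = 12583 + 13036 = 25619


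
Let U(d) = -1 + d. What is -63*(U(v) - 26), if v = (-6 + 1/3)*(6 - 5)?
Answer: 2058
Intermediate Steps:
v = -17/3 (v = (-6 + 1*(⅓))*1 = (-6 + ⅓)*1 = -17/3*1 = -17/3 ≈ -5.6667)
-63*(U(v) - 26) = -63*((-1 - 17/3) - 26) = -63*(-20/3 - 26) = -63*(-98/3) = 2058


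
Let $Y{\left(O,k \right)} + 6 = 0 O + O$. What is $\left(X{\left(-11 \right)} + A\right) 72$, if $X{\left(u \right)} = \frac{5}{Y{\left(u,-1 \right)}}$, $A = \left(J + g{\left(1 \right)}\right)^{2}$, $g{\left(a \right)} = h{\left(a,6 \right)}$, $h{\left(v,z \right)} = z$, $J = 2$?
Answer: $\frac{77976}{17} \approx 4586.8$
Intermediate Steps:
$g{\left(a \right)} = 6$
$A = 64$ ($A = \left(2 + 6\right)^{2} = 8^{2} = 64$)
$Y{\left(O,k \right)} = -6 + O$ ($Y{\left(O,k \right)} = -6 + \left(0 O + O\right) = -6 + \left(0 + O\right) = -6 + O$)
$X{\left(u \right)} = \frac{5}{-6 + u}$
$\left(X{\left(-11 \right)} + A\right) 72 = \left(\frac{5}{-6 - 11} + 64\right) 72 = \left(\frac{5}{-17} + 64\right) 72 = \left(5 \left(- \frac{1}{17}\right) + 64\right) 72 = \left(- \frac{5}{17} + 64\right) 72 = \frac{1083}{17} \cdot 72 = \frac{77976}{17}$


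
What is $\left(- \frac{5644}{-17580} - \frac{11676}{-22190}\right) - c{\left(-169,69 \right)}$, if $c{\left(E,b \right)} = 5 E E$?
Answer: $- \frac{198956887702}{1393215} \approx -1.428 \cdot 10^{5}$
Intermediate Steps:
$c{\left(E,b \right)} = 5 E^{2}$
$\left(- \frac{5644}{-17580} - \frac{11676}{-22190}\right) - c{\left(-169,69 \right)} = \left(- \frac{5644}{-17580} - \frac{11676}{-22190}\right) - 5 \left(-169\right)^{2} = \left(\left(-5644\right) \left(- \frac{1}{17580}\right) - - \frac{834}{1585}\right) - 5 \cdot 28561 = \left(\frac{1411}{4395} + \frac{834}{1585}\right) - 142805 = \frac{1180373}{1393215} - 142805 = - \frac{198956887702}{1393215}$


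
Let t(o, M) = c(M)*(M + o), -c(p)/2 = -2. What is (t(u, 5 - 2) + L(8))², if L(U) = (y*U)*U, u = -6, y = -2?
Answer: 19600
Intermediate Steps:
c(p) = 4 (c(p) = -2*(-2) = 4)
t(o, M) = 4*M + 4*o (t(o, M) = 4*(M + o) = 4*M + 4*o)
L(U) = -2*U² (L(U) = (-2*U)*U = -2*U²)
(t(u, 5 - 2) + L(8))² = ((4*(5 - 2) + 4*(-6)) - 2*8²)² = ((4*3 - 24) - 2*64)² = ((12 - 24) - 128)² = (-12 - 128)² = (-140)² = 19600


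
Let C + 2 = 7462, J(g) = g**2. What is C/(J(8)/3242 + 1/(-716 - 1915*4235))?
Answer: 134739864128100/356551499 ≈ 3.7790e+5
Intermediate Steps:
C = 7460 (C = -2 + 7462 = 7460)
C/(J(8)/3242 + 1/(-716 - 1915*4235)) = 7460/(8**2/3242 + 1/(-716 - 1915*4235)) = 7460/(64*(1/3242) + (1/4235)/(-2631)) = 7460/(32/1621 - 1/2631*1/4235) = 7460/(32/1621 - 1/11142285) = 7460/(356551499/18061643985) = 7460*(18061643985/356551499) = 134739864128100/356551499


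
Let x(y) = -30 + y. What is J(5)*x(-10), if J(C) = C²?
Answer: -1000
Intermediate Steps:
J(5)*x(-10) = 5²*(-30 - 10) = 25*(-40) = -1000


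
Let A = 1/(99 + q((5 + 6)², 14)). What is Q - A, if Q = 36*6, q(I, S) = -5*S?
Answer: 6263/29 ≈ 215.97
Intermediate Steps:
Q = 216
A = 1/29 (A = 1/(99 - 5*14) = 1/(99 - 70) = 1/29 ≈ 0.034483)
Q - A = 216 - 1*1/29 = 216 - 1/29 = 6263/29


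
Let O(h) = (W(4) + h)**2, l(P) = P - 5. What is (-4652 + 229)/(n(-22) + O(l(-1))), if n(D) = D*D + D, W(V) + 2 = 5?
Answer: -4423/471 ≈ -9.3907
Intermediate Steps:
l(P) = -5 + P
W(V) = 3 (W(V) = -2 + 5 = 3)
O(h) = (3 + h)**2
n(D) = D + D**2 (n(D) = D**2 + D = D + D**2)
(-4652 + 229)/(n(-22) + O(l(-1))) = (-4652 + 229)/(-22*(1 - 22) + (3 + (-5 - 1))**2) = -4423/(-22*(-21) + (3 - 6)**2) = -4423/(462 + (-3)**2) = -4423/(462 + 9) = -4423/471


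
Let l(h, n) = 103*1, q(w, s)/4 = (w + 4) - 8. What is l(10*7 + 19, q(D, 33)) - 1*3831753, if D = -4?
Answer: -3831650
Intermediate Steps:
q(w, s) = -16 + 4*w (q(w, s) = 4*((w + 4) - 8) = 4*((4 + w) - 8) = 4*(-4 + w) = -16 + 4*w)
l(h, n) = 103
l(10*7 + 19, q(D, 33)) - 1*3831753 = 103 - 1*3831753 = 103 - 3831753 = -3831650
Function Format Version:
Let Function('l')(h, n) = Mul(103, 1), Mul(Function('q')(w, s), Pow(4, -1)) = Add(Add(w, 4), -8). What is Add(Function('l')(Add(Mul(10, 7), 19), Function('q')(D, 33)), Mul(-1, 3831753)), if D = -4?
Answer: -3831650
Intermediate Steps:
Function('q')(w, s) = Add(-16, Mul(4, w)) (Function('q')(w, s) = Mul(4, Add(Add(w, 4), -8)) = Mul(4, Add(Add(4, w), -8)) = Mul(4, Add(-4, w)) = Add(-16, Mul(4, w)))
Function('l')(h, n) = 103
Add(Function('l')(Add(Mul(10, 7), 19), Function('q')(D, 33)), Mul(-1, 3831753)) = Add(103, Mul(-1, 3831753)) = Add(103, -3831753) = -3831650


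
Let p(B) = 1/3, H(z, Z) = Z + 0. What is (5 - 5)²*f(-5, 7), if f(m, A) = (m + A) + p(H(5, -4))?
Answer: 0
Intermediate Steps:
H(z, Z) = Z
p(B) = ⅓
f(m, A) = ⅓ + A + m (f(m, A) = (m + A) + ⅓ = (A + m) + ⅓ = ⅓ + A + m)
(5 - 5)²*f(-5, 7) = (5 - 5)²*(⅓ + 7 - 5) = 0²*(7/3) = 0*(7/3) = 0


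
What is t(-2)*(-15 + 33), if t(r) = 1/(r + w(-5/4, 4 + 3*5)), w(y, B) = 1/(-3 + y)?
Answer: -153/19 ≈ -8.0526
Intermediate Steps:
t(r) = 1/(-4/17 + r) (t(r) = 1/(r + 1/(-3 - 5/4)) = 1/(r + 1/(-17/4)) = 1/(r - 4/17) = 1/(-4/17 + r))
t(-2)*(-15 + 33) = (17/(-4 + 17*(-2)))*(-15 + 33) = (17/(-4 - 34))*18 = (17/(-38))*18 = (17*(-1/38))*18 = -17/38*18 = -153/19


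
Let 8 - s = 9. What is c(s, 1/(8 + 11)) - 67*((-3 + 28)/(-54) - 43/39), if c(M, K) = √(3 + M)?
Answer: 73633/702 + √2 ≈ 106.30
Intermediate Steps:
s = -1 (s = 8 - 1*9 = 8 - 9 = -1)
c(s, 1/(8 + 11)) - 67*((-3 + 28)/(-54) - 43/39) = √(3 - 1) - 67*((-3 + 28)/(-54) - 43/39) = √2 - 67*(25*(-1/54) - 43*1/39) = √2 - 67*(-25/54 - 43/39) = √2 - 67*(-1099/702) = √2 + 73633/702 = 73633/702 + √2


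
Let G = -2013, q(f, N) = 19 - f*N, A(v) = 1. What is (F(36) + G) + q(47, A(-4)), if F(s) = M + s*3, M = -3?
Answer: -1936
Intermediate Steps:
q(f, N) = 19 - N*f
F(s) = -3 + 3*s (F(s) = -3 + s*3 = -3 + 3*s)
(F(36) + G) + q(47, A(-4)) = ((-3 + 3*36) - 2013) + (19 - 1*1*47) = ((-3 + 108) - 2013) + (19 - 47) = (105 - 2013) - 28 = -1908 - 28 = -1936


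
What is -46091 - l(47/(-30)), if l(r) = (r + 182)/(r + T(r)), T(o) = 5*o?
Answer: -12992249/282 ≈ -46072.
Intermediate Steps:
l(r) = (182 + r)/(6*r) (l(r) = (r + 182)/(r + 5*r) = (182 + r)/((6*r)) = (182 + r)*(1/(6*r)) = (182 + r)/(6*r))
-46091 - l(47/(-30)) = -46091 - (182 + 47/(-30))/(6*(47/(-30))) = -46091 - (182 + 47*(-1/30))/(6*(47*(-1/30))) = -46091 - (182 - 47/30)/(6*(-47/30)) = -46091 - (-30)*5413/(6*47*30) = -46091 - 1*(-5413/282) = -46091 + 5413/282 = -12992249/282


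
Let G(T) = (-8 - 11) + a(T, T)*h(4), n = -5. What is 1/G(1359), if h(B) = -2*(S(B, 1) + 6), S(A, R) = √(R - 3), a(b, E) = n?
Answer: -I/(-41*I + 10*√2) ≈ 0.021797 - 0.0075184*I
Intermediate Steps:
a(b, E) = -5
S(A, R) = √(-3 + R)
h(B) = -12 - 2*I*√2 (h(B) = -2*(√(-3 + 1) + 6) = -2*(√(-2) + 6) = -2*(I*√2 + 6) = -2*(6 + I*√2) = -12 - 2*I*√2)
G(T) = 41 + 10*I*√2 (G(T) = (-8 - 11) - 5*(-12 - 2*I*√2) = -19 + (60 + 10*I*√2) = 41 + 10*I*√2)
1/G(1359) = 1/(41 + 10*I*√2)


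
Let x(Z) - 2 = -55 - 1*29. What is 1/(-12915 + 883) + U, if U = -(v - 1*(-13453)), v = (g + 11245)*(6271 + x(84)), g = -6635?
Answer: -343450347777/12032 ≈ -2.8545e+7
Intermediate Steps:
x(Z) = -82 (x(Z) = 2 + (-55 - 1*29) = 2 + (-55 - 29) = 2 - 84 = -82)
v = 28531290 (v = (-6635 + 11245)*(6271 - 82) = 4610*6189 = 28531290)
U = -28544743 (U = -(28531290 - 1*(-13453)) = -(28531290 + 13453) = -1*28544743 = -28544743)
1/(-12915 + 883) + U = 1/(-12915 + 883) - 28544743 = 1/(-12032) - 28544743 = -1/12032 - 28544743 = -343450347777/12032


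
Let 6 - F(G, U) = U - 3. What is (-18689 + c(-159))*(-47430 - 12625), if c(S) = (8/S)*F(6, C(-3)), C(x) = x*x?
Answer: 1122367895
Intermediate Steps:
C(x) = x²
F(G, U) = 9 - U (F(G, U) = 6 - (U - 3) = 6 - (-3 + U) = 6 + (3 - U) = 9 - U)
c(S) = 0 (c(S) = (8/S)*(9 - 1*(-3)²) = (8/S)*(9 - 1*9) = (8/S)*(9 - 9) = (8/S)*0 = 0)
(-18689 + c(-159))*(-47430 - 12625) = (-18689 + 0)*(-47430 - 12625) = -18689*(-60055) = 1122367895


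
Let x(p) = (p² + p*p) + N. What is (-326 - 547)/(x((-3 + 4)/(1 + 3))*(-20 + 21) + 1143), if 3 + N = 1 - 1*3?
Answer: -2328/3035 ≈ -0.76705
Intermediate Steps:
N = -5 (N = -3 + (1 - 1*3) = -3 + (1 - 3) = -3 - 2 = -5)
x(p) = -5 + 2*p² (x(p) = (p² + p*p) - 5 = (p² + p²) - 5 = 2*p² - 5 = -5 + 2*p²)
(-326 - 547)/(x((-3 + 4)/(1 + 3))*(-20 + 21) + 1143) = (-326 - 547)/((-5 + 2*((-3 + 4)/(1 + 3))²)*(-20 + 21) + 1143) = -873/((-5 + 2*(1/4)²)*1 + 1143) = -873/((-5 + 2*(1*(¼))²)*1 + 1143) = -873/((-5 + 2*(¼)²)*1 + 1143) = -873/((-5 + 2*(1/16))*1 + 1143) = -873/((-5 + ⅛)*1 + 1143) = -873/(-39/8*1 + 1143) = -873/(-39/8 + 1143) = -873/9105/8 = -873*8/9105 = -2328/3035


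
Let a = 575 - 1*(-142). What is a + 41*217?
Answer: 9614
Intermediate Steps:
a = 717 (a = 575 + 142 = 717)
a + 41*217 = 717 + 41*217 = 717 + 8897 = 9614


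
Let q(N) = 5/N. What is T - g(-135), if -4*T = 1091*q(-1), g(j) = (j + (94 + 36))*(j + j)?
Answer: 55/4 ≈ 13.750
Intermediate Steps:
g(j) = 2*j*(130 + j) (g(j) = (j + 130)*(2*j) = (130 + j)*(2*j) = 2*j*(130 + j))
T = 5455/4 (T = -1091*5/(-1)/4 = -1091*5*(-1)/4 = -1091*(-5)/4 = -¼*(-5455) = 5455/4 ≈ 1363.8)
T - g(-135) = 5455/4 - 2*(-135)*(130 - 135) = 5455/4 - 2*(-135)*(-5) = 5455/4 - 1*1350 = 5455/4 - 1350 = 55/4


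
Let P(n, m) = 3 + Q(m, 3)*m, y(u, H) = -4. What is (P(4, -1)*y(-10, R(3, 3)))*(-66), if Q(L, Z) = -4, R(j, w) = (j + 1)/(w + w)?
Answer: 1848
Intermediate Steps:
R(j, w) = (1 + j)/(2*w) (R(j, w) = (1 + j)/((2*w)) = (1 + j)*(1/(2*w)) = (1 + j)/(2*w))
P(n, m) = 3 - 4*m
(P(4, -1)*y(-10, R(3, 3)))*(-66) = ((3 - 4*(-1))*(-4))*(-66) = ((3 + 4)*(-4))*(-66) = (7*(-4))*(-66) = -28*(-66) = 1848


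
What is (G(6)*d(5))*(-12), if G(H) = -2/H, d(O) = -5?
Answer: -20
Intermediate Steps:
(G(6)*d(5))*(-12) = (-2/6*(-5))*(-12) = (-2*1/6*(-5))*(-12) = -1/3*(-5)*(-12) = (5/3)*(-12) = -20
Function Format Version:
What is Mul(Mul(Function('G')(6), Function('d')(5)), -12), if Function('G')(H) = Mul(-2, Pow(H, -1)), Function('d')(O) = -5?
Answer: -20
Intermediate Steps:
Mul(Mul(Function('G')(6), Function('d')(5)), -12) = Mul(Mul(Mul(-2, Pow(6, -1)), -5), -12) = Mul(Mul(Mul(-2, Rational(1, 6)), -5), -12) = Mul(Mul(Rational(-1, 3), -5), -12) = Mul(Rational(5, 3), -12) = -20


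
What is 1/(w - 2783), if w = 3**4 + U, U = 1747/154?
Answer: -154/414361 ≈ -0.00037166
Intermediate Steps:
U = 1747/154 (U = 1747*(1/154) = 1747/154 ≈ 11.344)
w = 14221/154 (w = 3**4 + 1747/154 = 81 + 1747/154 = 14221/154 ≈ 92.344)
1/(w - 2783) = 1/(14221/154 - 2783) = 1/(-414361/154) = -154/414361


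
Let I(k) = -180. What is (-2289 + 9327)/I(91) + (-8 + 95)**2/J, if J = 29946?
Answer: -969433/24955 ≈ -38.847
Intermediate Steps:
(-2289 + 9327)/I(91) + (-8 + 95)**2/J = (-2289 + 9327)/(-180) + (-8 + 95)**2/29946 = 7038*(-1/180) + 87**2*(1/29946) = -391/10 + 7569*(1/29946) = -391/10 + 2523/9982 = -969433/24955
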